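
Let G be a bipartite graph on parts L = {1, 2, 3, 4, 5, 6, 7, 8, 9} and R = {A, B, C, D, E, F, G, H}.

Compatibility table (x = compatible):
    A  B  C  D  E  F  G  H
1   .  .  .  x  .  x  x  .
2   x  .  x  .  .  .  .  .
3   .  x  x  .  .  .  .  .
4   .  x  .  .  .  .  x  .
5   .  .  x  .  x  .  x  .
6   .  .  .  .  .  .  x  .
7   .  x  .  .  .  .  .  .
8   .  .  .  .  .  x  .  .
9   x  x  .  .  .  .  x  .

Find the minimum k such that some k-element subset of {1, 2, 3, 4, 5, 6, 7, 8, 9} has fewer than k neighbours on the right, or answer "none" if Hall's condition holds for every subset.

3

Take S = {4, 6, 7}. Its neighbourhood is {B, G}, so |N(S)| = 2 < |S| = 3.
Every subset of size less than 3 has at least as many neighbours as members, so 3 is the minimum.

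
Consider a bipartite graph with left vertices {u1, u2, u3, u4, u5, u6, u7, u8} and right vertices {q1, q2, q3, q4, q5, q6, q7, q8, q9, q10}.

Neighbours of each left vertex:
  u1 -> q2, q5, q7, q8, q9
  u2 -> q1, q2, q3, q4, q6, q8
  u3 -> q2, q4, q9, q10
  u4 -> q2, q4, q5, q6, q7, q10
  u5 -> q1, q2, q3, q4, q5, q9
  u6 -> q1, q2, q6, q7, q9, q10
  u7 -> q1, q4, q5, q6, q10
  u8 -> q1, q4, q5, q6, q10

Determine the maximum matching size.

For example, pair u1-q8, u2-q1, u3-q10, u4-q2, u5-q9, u6-q7, u7-q4, u8-q6.
This saturates every left vertex, so 8 is the maximum.

8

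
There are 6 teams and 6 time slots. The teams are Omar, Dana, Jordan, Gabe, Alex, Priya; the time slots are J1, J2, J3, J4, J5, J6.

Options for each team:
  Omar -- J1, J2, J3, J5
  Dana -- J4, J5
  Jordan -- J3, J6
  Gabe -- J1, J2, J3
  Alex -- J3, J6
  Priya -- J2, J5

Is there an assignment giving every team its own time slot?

A valid assignment of size 6: Omar-J1, Dana-J4, Jordan-J6, Gabe-J2, Alex-J3, Priya-J5.
All 6 teams are covered.

Yes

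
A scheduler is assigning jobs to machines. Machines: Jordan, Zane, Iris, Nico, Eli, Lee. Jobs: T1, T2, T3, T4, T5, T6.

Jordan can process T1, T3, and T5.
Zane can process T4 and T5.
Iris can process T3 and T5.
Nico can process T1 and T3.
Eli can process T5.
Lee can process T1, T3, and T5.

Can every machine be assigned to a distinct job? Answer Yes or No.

The set {Jordan, Iris, Nico, Eli, Lee} has only 3 neighbours ({T1, T3, T5}), so by Hall's theorem at most 4 of the 6 machines can be matched.
Hence no matching covers every machine.

No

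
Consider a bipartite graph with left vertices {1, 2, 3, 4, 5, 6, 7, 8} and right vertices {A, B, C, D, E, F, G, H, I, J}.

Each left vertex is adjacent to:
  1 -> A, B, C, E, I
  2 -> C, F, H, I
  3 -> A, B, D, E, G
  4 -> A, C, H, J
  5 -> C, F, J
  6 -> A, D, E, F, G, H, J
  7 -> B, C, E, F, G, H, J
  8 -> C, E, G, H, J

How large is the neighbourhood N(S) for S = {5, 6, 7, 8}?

The union of neighbours of {5, 6, 7, 8} is {A, B, C, D, E, F, G, H, J}, which has 9 elements.
Since |N(S)| = 9 ≥ |S| = 4, Hall's condition holds for this subset.

9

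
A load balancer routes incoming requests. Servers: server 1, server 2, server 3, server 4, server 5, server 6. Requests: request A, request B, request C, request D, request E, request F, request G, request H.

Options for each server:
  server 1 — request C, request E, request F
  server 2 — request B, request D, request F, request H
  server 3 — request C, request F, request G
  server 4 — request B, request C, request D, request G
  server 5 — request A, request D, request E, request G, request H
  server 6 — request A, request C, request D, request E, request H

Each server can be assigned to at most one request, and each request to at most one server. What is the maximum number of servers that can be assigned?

For example, pair server 1–request F, server 2–request D, server 3–request G, server 4–request C, server 5–request H, server 6–request E.
This saturates every server, so 6 is the maximum.

6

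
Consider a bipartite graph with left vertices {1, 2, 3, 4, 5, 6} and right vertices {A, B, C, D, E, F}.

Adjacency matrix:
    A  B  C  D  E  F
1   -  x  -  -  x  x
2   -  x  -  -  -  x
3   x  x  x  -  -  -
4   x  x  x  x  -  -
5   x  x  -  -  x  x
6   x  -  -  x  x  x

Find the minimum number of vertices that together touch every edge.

6

A maximum matching has 6 edges (e.g. 1–B, 2–F, 3–C, 4–D, 5–A, 6–E).
By König's theorem the minimum vertex cover has the same size. One such cover is {1, 2, 3, 4, 5, 6}.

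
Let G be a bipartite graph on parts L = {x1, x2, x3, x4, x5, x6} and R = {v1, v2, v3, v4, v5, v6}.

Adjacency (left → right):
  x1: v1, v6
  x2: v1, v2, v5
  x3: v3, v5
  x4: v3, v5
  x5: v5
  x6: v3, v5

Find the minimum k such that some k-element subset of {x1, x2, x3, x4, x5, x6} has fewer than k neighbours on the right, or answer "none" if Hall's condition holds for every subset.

Take S = {x3, x4, x5}. Its neighbourhood is {v3, v5}, so |N(S)| = 2 < |S| = 3.
Every subset of size less than 3 has at least as many neighbours as members, so 3 is the minimum.

3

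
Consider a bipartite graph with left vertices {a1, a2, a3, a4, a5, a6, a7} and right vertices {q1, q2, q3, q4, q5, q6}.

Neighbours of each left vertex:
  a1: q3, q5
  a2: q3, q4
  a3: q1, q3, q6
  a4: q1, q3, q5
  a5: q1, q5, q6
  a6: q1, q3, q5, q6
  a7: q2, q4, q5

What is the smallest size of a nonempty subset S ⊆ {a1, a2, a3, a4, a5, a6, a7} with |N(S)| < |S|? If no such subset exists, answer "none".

5

Take S = {a1, a3, a4, a5, a6}. Its neighbourhood is {q1, q3, q5, q6}, so |N(S)| = 4 < |S| = 5.
Every subset of size less than 5 has at least as many neighbours as members, so 5 is the minimum.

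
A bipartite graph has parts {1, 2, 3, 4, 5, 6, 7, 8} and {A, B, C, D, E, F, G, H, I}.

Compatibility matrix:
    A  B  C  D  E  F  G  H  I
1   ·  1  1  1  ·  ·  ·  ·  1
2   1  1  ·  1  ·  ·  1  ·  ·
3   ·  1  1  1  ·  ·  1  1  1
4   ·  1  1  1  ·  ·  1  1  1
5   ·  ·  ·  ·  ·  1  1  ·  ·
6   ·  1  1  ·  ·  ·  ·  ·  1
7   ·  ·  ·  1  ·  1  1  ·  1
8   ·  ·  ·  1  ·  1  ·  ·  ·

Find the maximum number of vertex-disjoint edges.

For example, pair 1–B, 2–A, 3–H, 4–I, 5–G, 6–C, 7–D, 8–F.
All 8 left vertices are matched, so no larger matching exists.

8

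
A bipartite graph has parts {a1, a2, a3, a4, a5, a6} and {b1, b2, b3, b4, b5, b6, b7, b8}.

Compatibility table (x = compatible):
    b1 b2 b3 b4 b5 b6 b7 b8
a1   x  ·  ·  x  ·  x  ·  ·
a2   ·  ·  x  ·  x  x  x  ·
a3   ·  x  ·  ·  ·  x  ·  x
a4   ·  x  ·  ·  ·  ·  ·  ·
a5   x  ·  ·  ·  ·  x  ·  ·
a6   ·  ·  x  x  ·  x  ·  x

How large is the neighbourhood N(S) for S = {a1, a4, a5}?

4

The union of neighbours of {a1, a4, a5} is {b1, b2, b4, b6}, which has 4 elements.
Since |N(S)| = 4 ≥ |S| = 3, Hall's condition holds for this subset.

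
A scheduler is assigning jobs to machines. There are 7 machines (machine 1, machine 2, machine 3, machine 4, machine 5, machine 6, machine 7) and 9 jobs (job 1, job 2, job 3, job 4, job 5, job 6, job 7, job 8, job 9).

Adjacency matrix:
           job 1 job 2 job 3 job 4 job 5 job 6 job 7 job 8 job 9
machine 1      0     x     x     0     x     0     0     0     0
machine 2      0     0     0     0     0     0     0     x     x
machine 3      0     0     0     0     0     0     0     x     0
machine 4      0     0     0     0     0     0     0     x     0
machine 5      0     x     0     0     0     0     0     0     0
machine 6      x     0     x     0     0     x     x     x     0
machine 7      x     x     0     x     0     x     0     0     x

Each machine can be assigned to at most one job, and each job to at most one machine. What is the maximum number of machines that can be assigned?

6

One maximum matching: machine 1-job 5, machine 2-job 9, machine 3-job 8, machine 5-job 2, machine 6-job 7, machine 7-job 1.
The set {machine 3, machine 4} has only 1 neighbour ({job 8}), so by Hall's theorem at most 6 of the 7 machines can be matched.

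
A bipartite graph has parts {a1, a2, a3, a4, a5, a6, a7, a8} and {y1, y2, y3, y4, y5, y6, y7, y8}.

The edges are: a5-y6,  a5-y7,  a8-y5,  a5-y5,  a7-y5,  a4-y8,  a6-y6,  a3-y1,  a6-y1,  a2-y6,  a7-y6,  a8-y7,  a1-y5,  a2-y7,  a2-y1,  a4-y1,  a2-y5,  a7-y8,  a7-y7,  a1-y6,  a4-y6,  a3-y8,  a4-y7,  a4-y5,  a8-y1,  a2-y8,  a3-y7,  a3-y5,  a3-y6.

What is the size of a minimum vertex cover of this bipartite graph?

5

{y1, y5, y6, y7, y8} is a vertex cover of size 5: every edge has an endpoint in this set.
No smaller cover exists because a1–y5, a2–y8, a3–y1, a4–y6, a5–y7 is a matching of size 5, and a cover must include an endpoint of each of these disjoint edges (König's theorem).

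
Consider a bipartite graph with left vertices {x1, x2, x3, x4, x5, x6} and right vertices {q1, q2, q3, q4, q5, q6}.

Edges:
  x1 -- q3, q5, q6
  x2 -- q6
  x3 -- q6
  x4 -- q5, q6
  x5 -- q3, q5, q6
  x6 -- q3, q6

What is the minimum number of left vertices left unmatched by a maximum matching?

A valid assignment of size 3: x1→q3, x2→q6, x4→q5.
The set {x1, x2, x3, x4, x5, x6} has only 3 neighbours ({q3, q5, q6}), so by Hall's theorem at most 3 of the 6 left vertices can be matched.
That matches 3 of the 6, leaving 3 unmatched; no matching can do better.

3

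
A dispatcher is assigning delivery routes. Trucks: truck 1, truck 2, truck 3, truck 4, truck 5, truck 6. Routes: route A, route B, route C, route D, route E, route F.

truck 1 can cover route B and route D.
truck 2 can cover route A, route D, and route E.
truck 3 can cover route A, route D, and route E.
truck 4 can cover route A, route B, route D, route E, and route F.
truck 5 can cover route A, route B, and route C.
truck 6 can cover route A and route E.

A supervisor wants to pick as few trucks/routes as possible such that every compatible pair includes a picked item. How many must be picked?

6

The 6 edges truck 1–route B, truck 2–route A, truck 3–route D, truck 4–route F, truck 5–route C, truck 6–route E form a matching, so any vertex cover needs at least 6 vertices (one per matched edge).
Conversely {truck 1, truck 2, truck 3, truck 4, truck 5, truck 6} meets every edge and has exactly 6 vertices, so 6 is optimal.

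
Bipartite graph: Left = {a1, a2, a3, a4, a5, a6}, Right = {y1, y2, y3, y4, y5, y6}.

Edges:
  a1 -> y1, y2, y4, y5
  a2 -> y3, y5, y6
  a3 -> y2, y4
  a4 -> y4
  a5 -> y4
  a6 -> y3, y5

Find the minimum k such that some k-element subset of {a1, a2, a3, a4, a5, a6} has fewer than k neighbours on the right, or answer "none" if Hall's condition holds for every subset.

Take S = {a4, a5}. Its neighbourhood is {y4}, so |N(S)| = 1 < |S| = 2.
No single vertex violates Hall's condition since each has at least one neighbour, so 2 is the minimum.

2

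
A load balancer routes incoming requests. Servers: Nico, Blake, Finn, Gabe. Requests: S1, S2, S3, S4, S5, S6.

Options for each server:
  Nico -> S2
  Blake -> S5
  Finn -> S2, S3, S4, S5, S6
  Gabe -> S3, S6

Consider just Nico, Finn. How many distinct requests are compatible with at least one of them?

5

The union of neighbours of {Nico, Finn} is {S2, S3, S4, S5, S6}, which has 5 elements.
Since |N(S)| = 5 ≥ |S| = 2, Hall's condition holds for this subset.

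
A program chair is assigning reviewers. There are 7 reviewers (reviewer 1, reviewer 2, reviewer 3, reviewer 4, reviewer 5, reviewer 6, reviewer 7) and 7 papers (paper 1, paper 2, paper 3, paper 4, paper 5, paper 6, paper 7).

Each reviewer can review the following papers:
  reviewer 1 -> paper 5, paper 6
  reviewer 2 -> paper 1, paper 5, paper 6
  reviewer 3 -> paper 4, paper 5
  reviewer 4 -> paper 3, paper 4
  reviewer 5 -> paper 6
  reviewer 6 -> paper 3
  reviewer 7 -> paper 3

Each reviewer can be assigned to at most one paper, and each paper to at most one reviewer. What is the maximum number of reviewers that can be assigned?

A valid assignment of size 5: reviewer 1-paper 5, reviewer 2-paper 1, reviewer 3-paper 4, reviewer 4-paper 3, reviewer 5-paper 6.
The set {reviewer 1, reviewer 3, reviewer 4, reviewer 5, reviewer 6, reviewer 7} has only 4 neighbours ({paper 3, paper 4, paper 5, paper 6}), so by Hall's theorem at most 5 of the 7 reviewers can be matched.

5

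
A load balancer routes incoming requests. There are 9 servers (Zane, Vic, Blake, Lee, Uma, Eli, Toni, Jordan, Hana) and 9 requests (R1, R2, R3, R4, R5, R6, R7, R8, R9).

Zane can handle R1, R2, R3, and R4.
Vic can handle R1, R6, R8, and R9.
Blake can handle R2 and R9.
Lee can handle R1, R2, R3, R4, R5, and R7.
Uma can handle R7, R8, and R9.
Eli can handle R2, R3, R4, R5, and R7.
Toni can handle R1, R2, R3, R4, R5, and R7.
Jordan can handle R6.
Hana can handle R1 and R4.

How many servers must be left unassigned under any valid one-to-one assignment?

0

One maximum matching: Zane-R1, Vic-R8, Blake-R9, Lee-R3, Uma-R7, Eli-R5, Toni-R2, Jordan-R6, Hana-R4.
All 9 servers are matched, so no larger matching exists.
That matches 9 of the 9, leaving 0 unmatched; no matching can do better.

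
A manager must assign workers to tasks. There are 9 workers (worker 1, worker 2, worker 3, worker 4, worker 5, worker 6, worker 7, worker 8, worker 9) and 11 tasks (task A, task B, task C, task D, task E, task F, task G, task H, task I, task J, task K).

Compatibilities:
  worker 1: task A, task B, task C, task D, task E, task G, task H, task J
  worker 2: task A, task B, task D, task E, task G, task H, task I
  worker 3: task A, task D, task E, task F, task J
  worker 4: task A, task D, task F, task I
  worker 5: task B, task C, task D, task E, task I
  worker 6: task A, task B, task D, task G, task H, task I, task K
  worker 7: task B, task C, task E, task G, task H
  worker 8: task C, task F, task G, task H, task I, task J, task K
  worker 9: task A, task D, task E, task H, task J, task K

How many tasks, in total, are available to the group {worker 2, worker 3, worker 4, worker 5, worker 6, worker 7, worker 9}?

11

The union of neighbours of {worker 2, worker 3, worker 4, worker 5, worker 6, worker 7, worker 9} is {task A, task B, task C, task D, task E, task F, task G, task H, task I, task J, task K}, which has 11 elements.
Since |N(S)| = 11 ≥ |S| = 7, Hall's condition holds for this subset.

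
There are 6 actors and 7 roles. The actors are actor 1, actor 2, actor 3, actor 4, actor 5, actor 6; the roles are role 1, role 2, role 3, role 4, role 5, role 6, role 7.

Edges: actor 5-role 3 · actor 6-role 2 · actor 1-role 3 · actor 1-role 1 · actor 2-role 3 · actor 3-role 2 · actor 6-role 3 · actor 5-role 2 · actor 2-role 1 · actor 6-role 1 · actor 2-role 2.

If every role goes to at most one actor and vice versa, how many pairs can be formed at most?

One maximum matching: actor 1-role 1, actor 2-role 3, actor 3-role 2.
The set {actor 1, actor 2, actor 3, actor 4, actor 5, actor 6} has only 3 neighbours ({role 1, role 2, role 3}), so by Hall's theorem at most 3 of the 6 actors can be matched.

3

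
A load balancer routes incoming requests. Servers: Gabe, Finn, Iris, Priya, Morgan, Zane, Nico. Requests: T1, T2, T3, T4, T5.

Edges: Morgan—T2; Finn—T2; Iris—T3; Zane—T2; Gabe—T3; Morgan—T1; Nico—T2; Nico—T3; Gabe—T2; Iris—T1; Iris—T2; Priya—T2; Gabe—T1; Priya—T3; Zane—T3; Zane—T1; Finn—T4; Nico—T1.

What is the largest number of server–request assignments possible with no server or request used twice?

4

One maximum matching: Gabe→T3, Finn→T4, Iris→T1, Priya→T2.
The set {Gabe, Iris, Priya, Morgan, Zane, Nico} has only 3 neighbours ({T1, T2, T3}), so by Hall's theorem at most 4 of the 7 servers can be matched.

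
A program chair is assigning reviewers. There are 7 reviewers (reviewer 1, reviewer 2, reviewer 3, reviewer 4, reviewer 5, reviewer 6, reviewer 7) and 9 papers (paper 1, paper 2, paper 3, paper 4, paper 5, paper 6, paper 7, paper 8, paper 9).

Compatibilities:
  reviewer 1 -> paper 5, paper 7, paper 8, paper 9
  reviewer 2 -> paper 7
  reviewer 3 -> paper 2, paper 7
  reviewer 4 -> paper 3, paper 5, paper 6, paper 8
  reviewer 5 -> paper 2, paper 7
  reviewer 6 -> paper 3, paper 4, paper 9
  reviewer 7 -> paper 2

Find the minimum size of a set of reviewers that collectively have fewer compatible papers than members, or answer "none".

3

Take S = {reviewer 2, reviewer 3, reviewer 5}. Its neighbourhood is {paper 2, paper 7}, so |N(S)| = 2 < |S| = 3.
Every subset of size less than 3 has at least as many neighbours as members, so 3 is the minimum.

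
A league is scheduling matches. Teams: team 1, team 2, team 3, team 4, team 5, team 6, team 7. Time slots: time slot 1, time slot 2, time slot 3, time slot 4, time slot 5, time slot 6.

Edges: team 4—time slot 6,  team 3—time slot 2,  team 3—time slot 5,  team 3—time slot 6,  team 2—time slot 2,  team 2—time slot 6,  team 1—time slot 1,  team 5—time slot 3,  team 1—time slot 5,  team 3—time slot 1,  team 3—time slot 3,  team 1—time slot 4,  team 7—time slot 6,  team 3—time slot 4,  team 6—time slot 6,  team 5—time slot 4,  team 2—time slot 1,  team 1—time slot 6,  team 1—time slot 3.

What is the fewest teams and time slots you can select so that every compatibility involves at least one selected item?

5

A maximum matching has 5 edges (e.g. team 1–time slot 5, team 2–time slot 2, team 3–time slot 3, team 4–time slot 6, team 5–time slot 4).
By König's theorem the minimum vertex cover has the same size. One such cover is {team 1, team 2, team 3, team 5, time slot 6}.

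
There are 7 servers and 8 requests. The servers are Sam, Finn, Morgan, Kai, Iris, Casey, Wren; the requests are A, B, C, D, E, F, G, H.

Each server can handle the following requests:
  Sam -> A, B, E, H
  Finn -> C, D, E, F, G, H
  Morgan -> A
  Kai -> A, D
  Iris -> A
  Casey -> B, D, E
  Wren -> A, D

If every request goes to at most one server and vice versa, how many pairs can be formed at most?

5

For example, pair Sam–E, Finn–G, Morgan–A, Kai–D, Casey–B.
The set {Morgan, Kai, Iris, Wren} has only 2 neighbours ({A, D}), so by Hall's theorem at most 5 of the 7 servers can be matched.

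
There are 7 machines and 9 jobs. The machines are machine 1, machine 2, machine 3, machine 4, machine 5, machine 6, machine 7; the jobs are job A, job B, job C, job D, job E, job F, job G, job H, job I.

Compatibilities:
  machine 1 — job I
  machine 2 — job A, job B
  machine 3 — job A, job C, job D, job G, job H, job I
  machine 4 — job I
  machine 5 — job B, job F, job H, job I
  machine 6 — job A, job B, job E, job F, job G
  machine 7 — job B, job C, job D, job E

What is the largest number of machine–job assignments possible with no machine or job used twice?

6

For example, pair machine 1-job I, machine 2-job A, machine 3-job D, machine 5-job H, machine 6-job F, machine 7-job E.
The set {machine 1, machine 4} has only 1 neighbour ({job I}), so by Hall's theorem at most 6 of the 7 machines can be matched.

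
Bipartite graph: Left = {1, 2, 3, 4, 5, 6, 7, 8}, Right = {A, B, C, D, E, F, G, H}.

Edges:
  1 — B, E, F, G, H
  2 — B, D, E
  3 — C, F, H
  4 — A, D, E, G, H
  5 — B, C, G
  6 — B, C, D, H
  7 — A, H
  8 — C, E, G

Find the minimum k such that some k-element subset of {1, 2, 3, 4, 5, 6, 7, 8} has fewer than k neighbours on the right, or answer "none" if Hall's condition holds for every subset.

none

A matching saturating every left vertex exists, for instance 1→H, 2→B, 3→F, 4→D, 5→G, 6→C, 7→A, 8→E.
By Hall's marriage theorem, this means |N(S)| ≥ |S| for every subset S, so no violating subset exists.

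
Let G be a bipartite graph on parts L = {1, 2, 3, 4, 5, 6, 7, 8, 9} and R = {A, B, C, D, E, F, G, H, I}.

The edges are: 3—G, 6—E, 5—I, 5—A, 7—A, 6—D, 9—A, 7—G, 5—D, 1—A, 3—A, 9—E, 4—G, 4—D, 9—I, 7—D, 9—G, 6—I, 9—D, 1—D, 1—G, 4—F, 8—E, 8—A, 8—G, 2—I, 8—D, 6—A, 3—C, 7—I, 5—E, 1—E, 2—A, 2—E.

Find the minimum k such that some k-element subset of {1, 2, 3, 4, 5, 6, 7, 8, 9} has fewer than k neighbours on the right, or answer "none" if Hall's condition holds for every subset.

Take S = {1, 2, 5, 6, 7, 8}. Its neighbourhood is {A, D, E, G, I}, so |N(S)| = 5 < |S| = 6.
Every subset of size less than 6 has at least as many neighbours as members, so 6 is the minimum.

6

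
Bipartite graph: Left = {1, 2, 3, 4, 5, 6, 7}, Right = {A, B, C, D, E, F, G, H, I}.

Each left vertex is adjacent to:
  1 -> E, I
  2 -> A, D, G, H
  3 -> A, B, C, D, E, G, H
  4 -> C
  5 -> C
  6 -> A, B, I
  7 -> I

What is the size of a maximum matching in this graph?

A valid assignment of size 6: 1-E, 2-D, 3-G, 4-C, 6-B, 7-I.
The set {4, 5} has only 1 neighbour ({C}), so by Hall's theorem at most 6 of the 7 left vertices can be matched.

6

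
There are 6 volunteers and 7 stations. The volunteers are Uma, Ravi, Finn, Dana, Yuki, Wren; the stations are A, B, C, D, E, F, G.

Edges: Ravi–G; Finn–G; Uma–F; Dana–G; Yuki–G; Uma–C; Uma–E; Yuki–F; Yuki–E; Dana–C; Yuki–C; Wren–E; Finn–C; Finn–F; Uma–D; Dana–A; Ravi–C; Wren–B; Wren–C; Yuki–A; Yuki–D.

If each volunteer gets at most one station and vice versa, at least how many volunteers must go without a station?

0

For example, pair Uma-E, Ravi-C, Finn-F, Dana-A, Yuki-G, Wren-B.
This saturates every volunteer, so 6 is the maximum.
That matches 6 of the 6, leaving 0 unmatched; no matching can do better.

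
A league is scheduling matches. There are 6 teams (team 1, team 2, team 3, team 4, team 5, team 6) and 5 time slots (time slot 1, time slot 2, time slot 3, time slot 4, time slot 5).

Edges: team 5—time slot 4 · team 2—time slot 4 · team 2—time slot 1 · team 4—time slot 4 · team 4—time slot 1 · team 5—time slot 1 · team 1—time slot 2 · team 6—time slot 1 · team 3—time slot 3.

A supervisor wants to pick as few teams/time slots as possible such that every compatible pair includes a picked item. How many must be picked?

{team 1, team 3, time slot 1, time slot 4} is a vertex cover of size 4: every edge has an endpoint in this set.
No smaller cover exists because team 1–time slot 2, team 2–time slot 1, team 3–time slot 3, team 4–time slot 4 is a matching of size 4, and a cover must include an endpoint of each of these disjoint edges (König's theorem).

4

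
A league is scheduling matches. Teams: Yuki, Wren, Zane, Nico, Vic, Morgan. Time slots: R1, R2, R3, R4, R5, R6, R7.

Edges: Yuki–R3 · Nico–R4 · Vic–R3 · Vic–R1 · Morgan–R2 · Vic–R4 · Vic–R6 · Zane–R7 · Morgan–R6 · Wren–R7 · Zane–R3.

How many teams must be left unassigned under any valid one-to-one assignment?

For example, pair Yuki→R3, Wren→R7, Nico→R4, Vic→R1, Morgan→R6.
The set {Yuki, Wren, Zane} has only 2 neighbours ({R3, R7}), so by Hall's theorem at most 5 of the 6 teams can be matched.
That matches 5 of the 6, leaving 1 unmatched; no matching can do better.

1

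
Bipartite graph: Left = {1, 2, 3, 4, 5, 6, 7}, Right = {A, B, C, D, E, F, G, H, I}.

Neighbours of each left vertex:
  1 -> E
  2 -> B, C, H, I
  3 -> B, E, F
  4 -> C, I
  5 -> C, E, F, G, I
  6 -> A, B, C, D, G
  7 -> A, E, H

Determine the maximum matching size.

One maximum matching: 1–E, 2–C, 3–B, 4–I, 5–F, 6–G, 7–H.
This saturates every left vertex, so 7 is the maximum.

7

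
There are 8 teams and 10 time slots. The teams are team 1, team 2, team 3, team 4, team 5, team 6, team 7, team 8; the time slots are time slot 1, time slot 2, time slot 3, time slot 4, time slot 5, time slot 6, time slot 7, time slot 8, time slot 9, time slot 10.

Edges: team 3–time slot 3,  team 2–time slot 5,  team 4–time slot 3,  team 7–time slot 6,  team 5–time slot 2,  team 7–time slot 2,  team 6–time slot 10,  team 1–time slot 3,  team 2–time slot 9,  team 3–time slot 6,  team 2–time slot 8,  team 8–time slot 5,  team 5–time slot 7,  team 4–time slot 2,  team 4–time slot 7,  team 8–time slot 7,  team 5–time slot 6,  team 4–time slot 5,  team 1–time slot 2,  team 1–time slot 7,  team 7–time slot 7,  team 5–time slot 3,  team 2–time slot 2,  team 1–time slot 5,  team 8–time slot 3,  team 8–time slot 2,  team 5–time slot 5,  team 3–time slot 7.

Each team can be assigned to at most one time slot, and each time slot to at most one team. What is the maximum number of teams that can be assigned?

For example, pair team 1–time slot 7, team 2–time slot 9, team 3–time slot 6, team 4–time slot 3, team 5–time slot 5, team 6–time slot 10, team 7–time slot 2.
The set {team 1, team 3, team 4, team 5, team 7, team 8} has only 5 neighbours ({time slot 2, time slot 3, time slot 5, time slot 6, time slot 7}), so by Hall's theorem at most 7 of the 8 teams can be matched.

7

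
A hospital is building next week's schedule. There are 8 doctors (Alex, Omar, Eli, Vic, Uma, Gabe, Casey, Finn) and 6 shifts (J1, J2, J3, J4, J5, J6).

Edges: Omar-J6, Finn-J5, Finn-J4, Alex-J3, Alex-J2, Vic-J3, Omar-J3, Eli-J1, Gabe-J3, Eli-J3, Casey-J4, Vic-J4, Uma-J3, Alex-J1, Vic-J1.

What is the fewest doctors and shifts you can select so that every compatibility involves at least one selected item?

6

The 6 edges Alex–J2, Omar–J6, Eli–J1, Vic–J4, Uma–J3, Finn–J5 form a matching, so any vertex cover needs at least 6 vertices (one per matched edge).
Conversely {Alex, Omar, Finn, J1, J3, J4} meets every edge and has exactly 6 vertices, so 6 is optimal.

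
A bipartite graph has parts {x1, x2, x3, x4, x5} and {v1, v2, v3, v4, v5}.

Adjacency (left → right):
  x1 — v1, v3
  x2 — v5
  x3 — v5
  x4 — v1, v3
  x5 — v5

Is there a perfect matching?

The set {x2, x3, x5} has only 1 neighbour ({v5}), so by Hall's theorem at most 3 of the 5 left vertices can be matched.
Hence no matching covers every left vertex.

No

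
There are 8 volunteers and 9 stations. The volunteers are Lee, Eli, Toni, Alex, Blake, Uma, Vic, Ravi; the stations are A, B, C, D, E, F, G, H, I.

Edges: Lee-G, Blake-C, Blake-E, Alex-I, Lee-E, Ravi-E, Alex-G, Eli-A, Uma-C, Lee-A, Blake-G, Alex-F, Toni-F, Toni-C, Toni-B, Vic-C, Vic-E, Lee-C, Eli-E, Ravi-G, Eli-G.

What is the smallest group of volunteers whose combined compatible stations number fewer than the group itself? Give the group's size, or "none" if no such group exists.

Take S = {Blake, Uma, Vic, Ravi}. Its neighbourhood is {C, E, G}, so |N(S)| = 3 < |S| = 4.
Every subset of size less than 4 has at least as many neighbours as members, so 4 is the minimum.

4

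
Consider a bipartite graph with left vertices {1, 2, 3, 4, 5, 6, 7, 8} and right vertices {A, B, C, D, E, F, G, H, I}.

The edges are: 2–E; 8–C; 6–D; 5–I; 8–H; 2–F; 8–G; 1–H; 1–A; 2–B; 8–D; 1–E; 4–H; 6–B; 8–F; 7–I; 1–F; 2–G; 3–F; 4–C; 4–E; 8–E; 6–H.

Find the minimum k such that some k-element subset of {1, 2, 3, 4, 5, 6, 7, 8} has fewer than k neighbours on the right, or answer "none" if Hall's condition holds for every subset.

2

Take S = {5, 7}. Its neighbourhood is {I}, so |N(S)| = 1 < |S| = 2.
No single vertex violates Hall's condition since each has at least one neighbour, so 2 is the minimum.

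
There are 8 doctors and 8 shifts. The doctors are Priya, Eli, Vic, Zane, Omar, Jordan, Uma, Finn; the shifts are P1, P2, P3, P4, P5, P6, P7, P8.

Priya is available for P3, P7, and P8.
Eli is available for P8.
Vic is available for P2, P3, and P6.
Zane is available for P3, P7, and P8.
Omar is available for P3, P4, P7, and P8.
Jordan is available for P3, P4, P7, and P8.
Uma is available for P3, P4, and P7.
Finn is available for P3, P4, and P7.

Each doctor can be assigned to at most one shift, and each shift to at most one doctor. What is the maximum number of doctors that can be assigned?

5

A valid assignment of size 5: Priya-P3, Eli-P8, Vic-P6, Zane-P7, Omar-P4.
The set {Priya, Eli, Zane, Omar, Jordan, Uma, Finn} has only 4 neighbours ({P3, P4, P7, P8}), so by Hall's theorem at most 5 of the 8 doctors can be matched.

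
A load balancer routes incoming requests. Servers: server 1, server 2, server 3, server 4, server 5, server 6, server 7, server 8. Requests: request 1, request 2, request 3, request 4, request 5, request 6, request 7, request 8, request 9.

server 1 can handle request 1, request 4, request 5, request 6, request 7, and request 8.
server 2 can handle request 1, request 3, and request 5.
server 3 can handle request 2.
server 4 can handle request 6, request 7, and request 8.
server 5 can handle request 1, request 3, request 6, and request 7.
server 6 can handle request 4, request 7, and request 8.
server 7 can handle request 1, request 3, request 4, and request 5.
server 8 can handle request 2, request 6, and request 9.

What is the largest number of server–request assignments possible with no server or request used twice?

One maximum matching: server 1→request 4, server 2→request 3, server 3→request 2, server 4→request 8, server 5→request 6, server 6→request 7, server 7→request 5, server 8→request 9.
All 8 servers are matched, so no larger matching exists.

8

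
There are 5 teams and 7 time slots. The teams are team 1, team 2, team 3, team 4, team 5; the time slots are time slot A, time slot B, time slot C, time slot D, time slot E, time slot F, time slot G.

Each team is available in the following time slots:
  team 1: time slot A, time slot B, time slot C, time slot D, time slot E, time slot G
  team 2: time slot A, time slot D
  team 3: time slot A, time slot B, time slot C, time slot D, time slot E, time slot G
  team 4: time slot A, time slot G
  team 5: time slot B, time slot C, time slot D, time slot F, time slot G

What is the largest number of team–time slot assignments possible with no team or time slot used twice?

One maximum matching: team 1→time slot G, team 2→time slot D, team 3→time slot E, team 4→time slot A, team 5→time slot C.
This saturates every team, so 5 is the maximum.

5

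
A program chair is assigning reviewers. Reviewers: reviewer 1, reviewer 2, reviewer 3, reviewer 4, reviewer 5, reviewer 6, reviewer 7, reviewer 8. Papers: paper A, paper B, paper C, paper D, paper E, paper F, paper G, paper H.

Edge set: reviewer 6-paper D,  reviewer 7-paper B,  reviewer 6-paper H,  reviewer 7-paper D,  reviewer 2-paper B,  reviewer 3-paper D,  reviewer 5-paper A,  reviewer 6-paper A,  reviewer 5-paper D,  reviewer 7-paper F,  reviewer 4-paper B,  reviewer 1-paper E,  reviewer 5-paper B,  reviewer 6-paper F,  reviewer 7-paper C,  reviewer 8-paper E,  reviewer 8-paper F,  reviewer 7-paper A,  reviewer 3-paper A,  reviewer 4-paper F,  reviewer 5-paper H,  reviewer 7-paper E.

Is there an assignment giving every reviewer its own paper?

No

The set {reviewer 1, reviewer 2, reviewer 4, reviewer 8} has only 3 neighbours ({paper B, paper E, paper F}), so by Hall's theorem at most 7 of the 8 reviewers can be matched.
Hence no matching covers every reviewer.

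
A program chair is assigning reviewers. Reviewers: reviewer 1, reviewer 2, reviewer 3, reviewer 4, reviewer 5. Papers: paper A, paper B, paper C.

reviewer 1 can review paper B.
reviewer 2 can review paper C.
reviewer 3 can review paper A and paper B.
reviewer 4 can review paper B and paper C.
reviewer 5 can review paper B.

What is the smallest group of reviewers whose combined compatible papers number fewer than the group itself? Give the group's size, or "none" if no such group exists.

Take S = {reviewer 1, reviewer 5}. Its neighbourhood is {paper B}, so |N(S)| = 1 < |S| = 2.
No single vertex violates Hall's condition since each has at least one neighbour, so 2 is the minimum.

2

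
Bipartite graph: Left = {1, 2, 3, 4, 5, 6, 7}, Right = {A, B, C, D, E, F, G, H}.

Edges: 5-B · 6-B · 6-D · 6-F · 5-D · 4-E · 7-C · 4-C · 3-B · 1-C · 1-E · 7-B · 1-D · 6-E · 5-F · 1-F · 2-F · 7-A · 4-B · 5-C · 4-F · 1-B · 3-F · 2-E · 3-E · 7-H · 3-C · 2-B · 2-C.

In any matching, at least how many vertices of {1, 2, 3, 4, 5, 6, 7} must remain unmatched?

For example, pair 1-D, 2-F, 3-C, 4-E, 5-B, 7-H.
The set {1, 2, 3, 4, 5, 6} has only 5 neighbours ({B, C, D, E, F}), so by Hall's theorem at most 6 of the 7 left vertices can be matched.
That matches 6 of the 7, leaving 1 unmatched; no matching can do better.

1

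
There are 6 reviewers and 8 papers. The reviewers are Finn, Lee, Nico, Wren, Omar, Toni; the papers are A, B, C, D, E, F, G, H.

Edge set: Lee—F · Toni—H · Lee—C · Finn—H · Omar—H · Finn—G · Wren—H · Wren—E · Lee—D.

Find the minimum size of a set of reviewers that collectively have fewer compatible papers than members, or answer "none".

1

Take S = {Nico}. Its neighbourhood is {}, so |N(S)| = 0 < |S| = 1.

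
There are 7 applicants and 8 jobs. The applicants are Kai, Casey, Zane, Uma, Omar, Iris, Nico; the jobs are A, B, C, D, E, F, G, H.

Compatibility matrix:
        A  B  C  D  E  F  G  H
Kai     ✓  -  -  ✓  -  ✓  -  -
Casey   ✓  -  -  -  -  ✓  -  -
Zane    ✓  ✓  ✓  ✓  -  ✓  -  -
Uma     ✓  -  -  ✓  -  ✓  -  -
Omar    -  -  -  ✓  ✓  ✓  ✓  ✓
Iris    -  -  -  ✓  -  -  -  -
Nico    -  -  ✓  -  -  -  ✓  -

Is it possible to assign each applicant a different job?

No

The set {Kai, Casey, Uma, Iris} has only 3 neighbours ({A, D, F}), so by Hall's theorem at most 6 of the 7 applicants can be matched.
Hence no matching covers every applicant.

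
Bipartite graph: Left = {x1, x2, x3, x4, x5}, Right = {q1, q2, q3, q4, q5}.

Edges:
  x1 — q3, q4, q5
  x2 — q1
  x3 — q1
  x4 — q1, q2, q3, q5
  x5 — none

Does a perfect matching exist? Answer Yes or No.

No

The set {x2, x3, x5} has only 1 neighbour ({q1}), so by Hall's theorem at most 3 of the 5 left vertices can be matched.
Hence no matching covers every left vertex.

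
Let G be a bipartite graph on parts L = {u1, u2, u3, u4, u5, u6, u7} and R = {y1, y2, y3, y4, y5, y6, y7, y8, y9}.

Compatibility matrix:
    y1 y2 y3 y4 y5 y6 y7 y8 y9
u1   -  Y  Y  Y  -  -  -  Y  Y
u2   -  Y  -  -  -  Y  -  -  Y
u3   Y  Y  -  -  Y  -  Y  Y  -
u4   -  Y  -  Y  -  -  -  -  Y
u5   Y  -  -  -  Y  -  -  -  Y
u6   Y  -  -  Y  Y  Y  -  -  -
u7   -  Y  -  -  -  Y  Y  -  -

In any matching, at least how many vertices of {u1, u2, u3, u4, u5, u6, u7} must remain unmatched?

A valid assignment of size 7: u1–y3, u2–y6, u3–y1, u4–y2, u5–y5, u6–y4, u7–y7.
This saturates every left vertex, so 7 is the maximum.
That matches 7 of the 7, leaving 0 unmatched; no matching can do better.

0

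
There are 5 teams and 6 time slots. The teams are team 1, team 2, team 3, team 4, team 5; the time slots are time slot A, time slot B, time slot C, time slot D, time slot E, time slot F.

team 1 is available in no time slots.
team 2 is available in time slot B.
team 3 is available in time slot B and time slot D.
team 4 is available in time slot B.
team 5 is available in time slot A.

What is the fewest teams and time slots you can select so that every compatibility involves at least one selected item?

3

The 3 edges team 2–time slot B, team 3–time slot D, team 5–time slot A form a matching, so any vertex cover needs at least 3 vertices (one per matched edge).
Conversely {team 3, team 5, time slot B} meets every edge and has exactly 3 vertices, so 3 is optimal.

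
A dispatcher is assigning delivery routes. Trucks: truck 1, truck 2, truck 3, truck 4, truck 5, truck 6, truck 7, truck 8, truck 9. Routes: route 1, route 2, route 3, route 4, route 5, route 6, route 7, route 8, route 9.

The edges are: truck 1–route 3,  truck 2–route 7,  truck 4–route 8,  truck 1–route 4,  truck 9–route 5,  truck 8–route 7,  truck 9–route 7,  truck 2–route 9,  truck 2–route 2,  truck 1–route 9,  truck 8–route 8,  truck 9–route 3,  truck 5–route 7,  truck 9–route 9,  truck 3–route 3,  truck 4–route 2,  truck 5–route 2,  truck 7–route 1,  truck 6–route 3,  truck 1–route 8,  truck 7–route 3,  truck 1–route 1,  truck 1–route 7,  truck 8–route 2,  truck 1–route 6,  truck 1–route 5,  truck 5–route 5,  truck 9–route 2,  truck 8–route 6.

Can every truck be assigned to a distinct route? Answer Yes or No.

The set {truck 3, truck 6} has only 1 neighbour ({route 3}), so by Hall's theorem at most 8 of the 9 trucks can be matched.
Hence no matching covers every truck.

No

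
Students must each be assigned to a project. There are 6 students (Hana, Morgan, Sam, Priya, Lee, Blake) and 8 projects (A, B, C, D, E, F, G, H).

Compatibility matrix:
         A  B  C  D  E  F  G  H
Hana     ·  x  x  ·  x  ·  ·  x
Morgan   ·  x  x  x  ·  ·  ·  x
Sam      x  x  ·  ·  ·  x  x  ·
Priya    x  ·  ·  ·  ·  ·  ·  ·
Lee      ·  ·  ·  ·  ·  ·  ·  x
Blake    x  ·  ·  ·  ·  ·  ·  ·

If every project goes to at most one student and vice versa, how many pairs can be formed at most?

5

A valid assignment of size 5: Hana-E, Morgan-C, Sam-B, Priya-A, Lee-H.
The set {Priya, Blake} has only 1 neighbour ({A}), so by Hall's theorem at most 5 of the 6 students can be matched.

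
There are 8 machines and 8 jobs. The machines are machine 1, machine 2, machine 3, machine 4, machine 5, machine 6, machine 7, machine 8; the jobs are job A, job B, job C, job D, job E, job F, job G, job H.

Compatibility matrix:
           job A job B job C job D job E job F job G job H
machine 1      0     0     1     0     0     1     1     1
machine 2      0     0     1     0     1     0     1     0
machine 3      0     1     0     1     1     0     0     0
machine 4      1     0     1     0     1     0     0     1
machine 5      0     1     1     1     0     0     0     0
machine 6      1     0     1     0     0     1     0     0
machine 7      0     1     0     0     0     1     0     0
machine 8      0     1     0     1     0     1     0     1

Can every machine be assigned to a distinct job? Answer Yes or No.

Yes

A valid assignment of size 8: machine 1→job C, machine 2→job G, machine 3→job E, machine 4→job A, machine 5→job D, machine 6→job F, machine 7→job B, machine 8→job H.
Every machine is matched, so this is a perfect matching.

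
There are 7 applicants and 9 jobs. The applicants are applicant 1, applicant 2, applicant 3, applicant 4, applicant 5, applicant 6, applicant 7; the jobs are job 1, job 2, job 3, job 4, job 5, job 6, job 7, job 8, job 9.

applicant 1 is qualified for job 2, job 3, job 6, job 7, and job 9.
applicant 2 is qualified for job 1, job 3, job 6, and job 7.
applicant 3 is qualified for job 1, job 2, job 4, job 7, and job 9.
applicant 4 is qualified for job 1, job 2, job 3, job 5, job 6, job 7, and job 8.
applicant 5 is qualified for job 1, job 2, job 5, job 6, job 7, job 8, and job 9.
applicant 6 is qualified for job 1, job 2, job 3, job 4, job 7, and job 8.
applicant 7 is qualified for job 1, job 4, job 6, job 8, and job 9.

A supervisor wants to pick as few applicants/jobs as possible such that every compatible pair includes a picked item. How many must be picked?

The 7 edges applicant 1–job 2, applicant 2–job 3, applicant 3–job 7, applicant 4–job 5, applicant 5–job 8, applicant 6–job 1, applicant 7–job 9 form a matching, so any vertex cover needs at least 7 vertices (one per matched edge).
Conversely {applicant 1, applicant 2, applicant 3, applicant 4, applicant 5, applicant 6, applicant 7} meets every edge and has exactly 7 vertices, so 7 is optimal.

7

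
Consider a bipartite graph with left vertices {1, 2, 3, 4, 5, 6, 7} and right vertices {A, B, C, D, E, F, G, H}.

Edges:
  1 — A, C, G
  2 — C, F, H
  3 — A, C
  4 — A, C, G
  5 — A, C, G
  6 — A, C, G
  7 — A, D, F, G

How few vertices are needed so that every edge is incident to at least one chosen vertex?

The 5 edges 1–G, 2–H, 3–A, 4–C, 7–F form a matching, so any vertex cover needs at least 5 vertices (one per matched edge).
Conversely {2, 7, A, C, G} meets every edge and has exactly 5 vertices, so 5 is optimal.

5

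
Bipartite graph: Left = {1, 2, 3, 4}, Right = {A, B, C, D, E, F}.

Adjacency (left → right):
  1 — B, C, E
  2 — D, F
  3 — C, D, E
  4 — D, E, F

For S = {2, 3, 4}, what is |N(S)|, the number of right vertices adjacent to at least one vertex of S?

4

The union of neighbours of {2, 3, 4} is {C, D, E, F}, which has 4 elements.
Since |N(S)| = 4 ≥ |S| = 3, Hall's condition holds for this subset.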